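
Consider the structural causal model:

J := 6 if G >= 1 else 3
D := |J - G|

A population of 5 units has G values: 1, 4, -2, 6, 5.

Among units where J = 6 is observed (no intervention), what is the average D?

2

Observing J=6 restricts to units where J's equation naturally yields 6: G ∈ {1, 4, 6, 5}. In that subpopulation D = 5, 2, 0, 1, mean 2.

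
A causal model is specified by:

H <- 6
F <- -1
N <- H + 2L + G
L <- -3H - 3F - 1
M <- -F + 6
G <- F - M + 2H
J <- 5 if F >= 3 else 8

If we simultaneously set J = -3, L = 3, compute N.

16

The joint intervention fixes J = -3, L = 3, removing each variable's own equation.
M = -F + 6  [with F=-1]  = 7
G = F - M + 2H  [with F=-1, M=7, H=6]  = 4
N = H + 2L + G  [with H=6, L=3, G=4]  = 16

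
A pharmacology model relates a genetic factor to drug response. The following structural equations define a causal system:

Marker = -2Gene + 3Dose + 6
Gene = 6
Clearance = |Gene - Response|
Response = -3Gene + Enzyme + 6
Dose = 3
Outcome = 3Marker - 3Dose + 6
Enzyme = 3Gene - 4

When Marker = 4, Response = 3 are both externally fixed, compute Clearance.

3

The joint intervention fixes Marker = 4, Response = 3, removing each variable's own equation.
Clearance = |Gene - Response|  [with Gene=6, Response=3]  = 3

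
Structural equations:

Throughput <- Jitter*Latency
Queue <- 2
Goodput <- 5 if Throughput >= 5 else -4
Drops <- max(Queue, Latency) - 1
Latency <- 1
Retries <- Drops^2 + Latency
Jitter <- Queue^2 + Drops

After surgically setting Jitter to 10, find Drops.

1

do(Jitter=10) replaces the equation Jitter <- Queue^2 + Drops with the constant Jitter = 10.
Drops is not downstream of the intervention, so its value is determined by the original equations.
Drops = max(Queue, Latency) - 1  [with Queue=2, Latency=1]  = 1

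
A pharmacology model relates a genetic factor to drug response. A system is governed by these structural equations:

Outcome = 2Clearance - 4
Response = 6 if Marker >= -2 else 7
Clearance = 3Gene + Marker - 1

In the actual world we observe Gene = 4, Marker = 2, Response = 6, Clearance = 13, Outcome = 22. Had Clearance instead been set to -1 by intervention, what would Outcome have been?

Intervening sets Clearance = -1 and removes its equation (Clearance = 3Gene + Marker - 1).
Outcome = 2Clearance - 4  [with Clearance=-1]  = -6

-6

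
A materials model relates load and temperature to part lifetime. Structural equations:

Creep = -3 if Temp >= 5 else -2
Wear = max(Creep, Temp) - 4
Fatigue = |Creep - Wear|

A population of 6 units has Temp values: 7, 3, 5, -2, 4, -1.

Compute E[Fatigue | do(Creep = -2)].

do(Creep=-2) breaks Creep's dependence on Temp. With Creep=-2 fixed, Fatigue across the units is 5, 1, 3, 4, 2, 3, mean 3.

3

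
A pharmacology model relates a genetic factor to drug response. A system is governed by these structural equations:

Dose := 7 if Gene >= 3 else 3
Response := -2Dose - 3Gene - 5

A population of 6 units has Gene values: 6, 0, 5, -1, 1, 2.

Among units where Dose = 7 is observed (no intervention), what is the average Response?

-35.5

Conditioning on Dose=7 selects the 2 unit(s) with Gene ∈ {6, 5}. Their Response values: -37, -34. Mean = -35.5.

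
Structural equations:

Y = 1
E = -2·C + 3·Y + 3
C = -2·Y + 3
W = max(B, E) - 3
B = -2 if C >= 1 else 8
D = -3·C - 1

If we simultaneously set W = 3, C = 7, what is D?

The joint intervention fixes W = 3, C = 7, removing each variable's own equation.
D = -3·C - 1  [with C=7]  = -22

-22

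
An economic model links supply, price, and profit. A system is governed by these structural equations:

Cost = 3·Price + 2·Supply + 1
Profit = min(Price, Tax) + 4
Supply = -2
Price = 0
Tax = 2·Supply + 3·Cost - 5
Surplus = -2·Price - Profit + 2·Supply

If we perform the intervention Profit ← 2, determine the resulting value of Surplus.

-6

The intervention breaks the incoming arrows to Profit: Profit = min(Price, Tax) + 4 no longer applies, and Profit = 2.
Surplus = -2·Price - Profit + 2·Supply  [with Price=0, Profit=2, Supply=-2]  = -6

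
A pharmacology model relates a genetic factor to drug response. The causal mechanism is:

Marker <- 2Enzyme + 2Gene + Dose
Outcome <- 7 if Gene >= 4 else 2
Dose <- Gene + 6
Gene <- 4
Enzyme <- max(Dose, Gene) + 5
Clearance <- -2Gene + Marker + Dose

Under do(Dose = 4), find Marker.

30

Under do(Dose=4), the mechanism Dose <- Gene + 6 is discarded; Dose is fixed at 4.
Enzyme = max(Dose, Gene) + 5  [with Dose=4, Gene=4]  = 9
Marker = 2Enzyme + 2Gene + Dose  [with Enzyme=9, Gene=4, Dose=4]  = 30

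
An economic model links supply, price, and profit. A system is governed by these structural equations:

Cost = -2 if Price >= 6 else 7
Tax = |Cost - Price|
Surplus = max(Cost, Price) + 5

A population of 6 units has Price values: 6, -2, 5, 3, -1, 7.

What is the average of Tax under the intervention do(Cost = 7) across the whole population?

4

Under do(Cost=7), Cost's equation is replaced by Cost=7 for every unit. Per-unit Tax: 1, 9, 2, 4, 8, 0. Mean = 4.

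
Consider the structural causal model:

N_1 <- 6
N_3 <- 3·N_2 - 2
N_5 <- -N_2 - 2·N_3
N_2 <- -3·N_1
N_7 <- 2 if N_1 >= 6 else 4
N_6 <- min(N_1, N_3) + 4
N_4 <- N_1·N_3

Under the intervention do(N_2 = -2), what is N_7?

2

Under do(N_2=-2), the mechanism N_2 <- -3·N_1 is discarded; N_2 is fixed at -2.
No directed path runs from N_2 to N_7, so N_7 keeps its natural value.
N_7 = 2 if N_1 >= 6 else 4  [with N_1=6]  = 2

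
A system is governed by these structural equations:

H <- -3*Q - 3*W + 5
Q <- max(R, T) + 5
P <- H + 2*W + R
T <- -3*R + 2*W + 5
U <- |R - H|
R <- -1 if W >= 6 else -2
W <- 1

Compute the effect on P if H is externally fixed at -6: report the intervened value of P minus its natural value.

46

The intervention breaks the incoming arrows to H: H <- -3*Q - 3*W + 5 no longer applies, and H = -6.
R = -1 if W >= 6 else -2  [with W=1]  = -2
P = H + 2*W + R  [with H=-6, W=1, R=-2]  = -6
Without intervention: R = -1 if W >= 6 else -2  [with W=1]  = -2; T = -3*R + 2*W + 5  [with R=-2, W=1]  = 13; Q = max(R, T) + 5  [with R=-2, T=13]  = 18; H = -3*Q - 3*W + 5  [with Q=18, W=1]  = -52; P = H + 2*W + R  [with H=-52, W=1, R=-2]  = -52.
Change = -6 − (-52) = 46.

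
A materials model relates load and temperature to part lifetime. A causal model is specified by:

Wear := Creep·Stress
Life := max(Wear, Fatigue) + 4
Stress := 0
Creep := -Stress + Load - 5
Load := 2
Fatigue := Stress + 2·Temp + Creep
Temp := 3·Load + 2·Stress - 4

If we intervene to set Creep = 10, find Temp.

Under do(Creep=10), the mechanism Creep := -Stress + Load - 5 is discarded; Creep is fixed at 10.
Since Temp is not a descendant of the intervened variable, it is unaffected.
Temp = 3·Load + 2·Stress - 4  [with Load=2, Stress=0]  = 2

2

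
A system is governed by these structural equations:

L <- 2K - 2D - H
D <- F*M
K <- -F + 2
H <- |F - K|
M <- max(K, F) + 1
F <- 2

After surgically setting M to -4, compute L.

The intervention breaks the incoming arrows to M: M <- max(K, F) + 1 no longer applies, and M = -4.
K = -F + 2  [with F=2]  = 0
D = F*M  [with F=2, M=-4]  = -8
H = |F - K|  [with F=2, K=0]  = 2
L = 2K - 2D - H  [with K=0, D=-8, H=2]  = 14

14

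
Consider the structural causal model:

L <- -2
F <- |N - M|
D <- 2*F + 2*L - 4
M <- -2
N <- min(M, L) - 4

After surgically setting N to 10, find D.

do(N=10) replaces the equation N <- min(M, L) - 4 with the constant N = 10.
F = |N - M|  [with N=10, M=-2]  = 12
D = 2*F + 2*L - 4  [with F=12, L=-2]  = 16

16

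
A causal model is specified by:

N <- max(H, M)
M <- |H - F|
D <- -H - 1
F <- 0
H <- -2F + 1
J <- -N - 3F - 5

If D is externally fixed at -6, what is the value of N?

1

Intervening sets D = -6 and removes its equation (D <- -H - 1).
No directed path runs from D to N, so N keeps its natural value.
H = -2F + 1  [with F=0]  = 1
M = |H - F|  [with H=1, F=0]  = 1
N = max(H, M)  [with H=1, M=1]  = 1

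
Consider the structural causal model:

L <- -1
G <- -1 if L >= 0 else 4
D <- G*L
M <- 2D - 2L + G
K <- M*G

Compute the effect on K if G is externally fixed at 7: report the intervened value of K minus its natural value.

-27

do(G=7) replaces the equation G <- -1 if L >= 0 else 4 with the constant G = 7.
D = G*L  [with G=7, L=-1]  = -7
M = 2D - 2L + G  [with D=-7, L=-1, G=7]  = -5
K = M*G  [with M=-5, G=7]  = -35
Without intervention: G = -1 if L >= 0 else 4  [with L=-1]  = 4; D = G*L  [with G=4, L=-1]  = -4; M = 2D - 2L + G  [with D=-4, L=-1, G=4]  = -2; K = M*G  [with M=-2, G=4]  = -8.
Change = -35 − (-8) = -27.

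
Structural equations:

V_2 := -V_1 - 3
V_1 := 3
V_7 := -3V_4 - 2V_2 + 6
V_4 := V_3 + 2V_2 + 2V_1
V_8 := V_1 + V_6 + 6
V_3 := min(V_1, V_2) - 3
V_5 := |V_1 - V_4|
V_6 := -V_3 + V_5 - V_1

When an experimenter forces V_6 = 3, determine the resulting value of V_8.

12

Intervening sets V_6 = 3 and removes its equation (V_6 := -V_3 + V_5 - V_1).
V_8 = V_1 + V_6 + 6  [with V_1=3, V_6=3]  = 12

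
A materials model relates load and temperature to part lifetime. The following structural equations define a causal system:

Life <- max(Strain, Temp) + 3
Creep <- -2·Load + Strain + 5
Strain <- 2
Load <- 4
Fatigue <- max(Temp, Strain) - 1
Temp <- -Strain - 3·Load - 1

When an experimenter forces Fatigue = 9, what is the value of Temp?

do(Fatigue=9) replaces the equation Fatigue <- max(Temp, Strain) - 1 with the constant Fatigue = 9.
Temp is not downstream of the intervention, so its value is determined by the original equations.
Temp = -Strain - 3·Load - 1  [with Strain=2, Load=4]  = -15

-15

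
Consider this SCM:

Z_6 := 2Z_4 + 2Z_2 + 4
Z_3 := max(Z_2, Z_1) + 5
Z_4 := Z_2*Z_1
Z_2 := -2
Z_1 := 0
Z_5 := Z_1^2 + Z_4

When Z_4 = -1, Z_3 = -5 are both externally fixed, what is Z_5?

The joint intervention fixes Z_4 = -1, Z_3 = -5, removing each variable's own equation.
Z_5 = Z_1^2 + Z_4  [with Z_1=0, Z_4=-1]  = -1

-1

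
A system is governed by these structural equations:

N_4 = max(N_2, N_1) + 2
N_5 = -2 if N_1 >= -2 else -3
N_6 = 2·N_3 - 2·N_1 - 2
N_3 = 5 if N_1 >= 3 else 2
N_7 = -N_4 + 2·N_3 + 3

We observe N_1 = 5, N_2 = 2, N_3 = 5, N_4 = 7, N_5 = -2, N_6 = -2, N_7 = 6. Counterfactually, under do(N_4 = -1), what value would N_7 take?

The intervention breaks the incoming arrows to N_4: N_4 = max(N_2, N_1) + 2 no longer applies, and N_4 = -1.
N_3 = 5 if N_1 >= 3 else 2  [with N_1=5]  = 5
N_7 = -N_4 + 2·N_3 + 3  [with N_4=-1, N_3=5]  = 14

14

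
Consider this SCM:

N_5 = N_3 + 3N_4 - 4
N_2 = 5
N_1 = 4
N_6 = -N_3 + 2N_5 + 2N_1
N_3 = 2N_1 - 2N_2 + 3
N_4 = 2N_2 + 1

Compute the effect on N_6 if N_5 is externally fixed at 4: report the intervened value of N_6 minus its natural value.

-52

The intervention breaks the incoming arrows to N_5: N_5 = N_3 + 3N_4 - 4 no longer applies, and N_5 = 4.
N_3 = 2N_1 - 2N_2 + 3  [with N_1=4, N_2=5]  = 1
N_6 = -N_3 + 2N_5 + 2N_1  [with N_3=1, N_5=4, N_1=4]  = 15
Without intervention: N_3 = 2N_1 - 2N_2 + 3  [with N_1=4, N_2=5]  = 1; N_4 = 2N_2 + 1  [with N_2=5]  = 11; N_5 = N_3 + 3N_4 - 4  [with N_3=1, N_4=11]  = 30; N_6 = -N_3 + 2N_5 + 2N_1  [with N_3=1, N_5=30, N_1=4]  = 67.
Change = 15 − 67 = -52.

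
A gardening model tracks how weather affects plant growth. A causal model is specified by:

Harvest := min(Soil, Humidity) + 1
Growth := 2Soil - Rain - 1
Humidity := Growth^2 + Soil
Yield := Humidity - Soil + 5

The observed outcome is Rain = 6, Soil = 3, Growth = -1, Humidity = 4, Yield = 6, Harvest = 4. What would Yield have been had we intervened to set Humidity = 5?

Intervening sets Humidity = 5 and removes its equation (Humidity := Growth^2 + Soil).
Yield = Humidity - Soil + 5  [with Humidity=5, Soil=3]  = 7

7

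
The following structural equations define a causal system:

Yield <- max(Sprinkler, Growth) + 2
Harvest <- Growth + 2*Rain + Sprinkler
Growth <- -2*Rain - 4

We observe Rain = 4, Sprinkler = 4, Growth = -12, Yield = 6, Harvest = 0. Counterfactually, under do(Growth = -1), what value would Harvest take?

do(Growth=-1) replaces the equation Growth <- -2*Rain - 4 with the constant Growth = -1.
Harvest = Growth + 2*Rain + Sprinkler  [with Growth=-1, Rain=4, Sprinkler=4]  = 11

11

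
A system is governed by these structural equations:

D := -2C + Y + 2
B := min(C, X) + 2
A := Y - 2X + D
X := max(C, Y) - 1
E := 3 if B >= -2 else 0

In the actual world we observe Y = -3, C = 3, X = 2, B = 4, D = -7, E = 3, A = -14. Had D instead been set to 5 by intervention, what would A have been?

Under do(D=5), the mechanism D := -2C + Y + 2 is discarded; D is fixed at 5.
X = max(C, Y) - 1  [with C=3, Y=-3]  = 2
A = Y - 2X + D  [with Y=-3, X=2, D=5]  = -2

-2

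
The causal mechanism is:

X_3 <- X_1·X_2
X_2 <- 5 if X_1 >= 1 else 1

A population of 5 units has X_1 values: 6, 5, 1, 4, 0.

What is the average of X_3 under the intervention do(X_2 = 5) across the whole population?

do(X_2=5) breaks X_2's dependence on X_1. With X_2=5 fixed, X_3 across the units is 30, 25, 5, 20, 0, mean 16.

16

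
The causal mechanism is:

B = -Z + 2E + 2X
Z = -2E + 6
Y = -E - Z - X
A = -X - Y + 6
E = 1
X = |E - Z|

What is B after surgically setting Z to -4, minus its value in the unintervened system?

12

Under do(Z=-4), the mechanism Z = -2E + 6 is discarded; Z is fixed at -4.
X = |E - Z|  [with E=1, Z=-4]  = 5
B = -Z + 2E + 2X  [with Z=-4, E=1, X=5]  = 16
Without intervention: Z = -2E + 6  [with E=1]  = 4; X = |E - Z|  [with E=1, Z=4]  = 3; B = -Z + 2E + 2X  [with Z=4, E=1, X=3]  = 4.
Change = 16 − 4 = 12.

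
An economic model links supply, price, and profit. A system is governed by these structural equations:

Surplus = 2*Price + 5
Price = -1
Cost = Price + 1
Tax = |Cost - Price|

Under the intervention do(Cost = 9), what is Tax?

The intervention breaks the incoming arrows to Cost: Cost = Price + 1 no longer applies, and Cost = 9.
Tax = |Cost - Price|  [with Cost=9, Price=-1]  = 10

10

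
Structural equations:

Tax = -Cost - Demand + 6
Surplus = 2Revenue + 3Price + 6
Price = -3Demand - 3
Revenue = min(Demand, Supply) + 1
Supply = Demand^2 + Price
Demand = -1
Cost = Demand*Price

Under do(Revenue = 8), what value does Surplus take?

Under do(Revenue=8), the mechanism Revenue = min(Demand, Supply) + 1 is discarded; Revenue is fixed at 8.
Price = -3Demand - 3  [with Demand=-1]  = 0
Surplus = 2Revenue + 3Price + 6  [with Revenue=8, Price=0]  = 22

22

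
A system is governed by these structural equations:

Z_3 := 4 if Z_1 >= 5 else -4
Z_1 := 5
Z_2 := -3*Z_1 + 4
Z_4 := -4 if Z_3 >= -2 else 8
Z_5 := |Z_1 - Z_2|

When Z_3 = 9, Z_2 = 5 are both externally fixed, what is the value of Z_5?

0

Setting Z_3 = 9, Z_2 = 5 by intervention discards those variables' equations.
Z_5 = |Z_1 - Z_2|  [with Z_1=5, Z_2=5]  = 0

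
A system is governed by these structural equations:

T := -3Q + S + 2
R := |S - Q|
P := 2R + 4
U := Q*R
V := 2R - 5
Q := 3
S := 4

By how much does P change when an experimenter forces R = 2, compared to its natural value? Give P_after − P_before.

The intervention breaks the incoming arrows to R: R := |S - Q| no longer applies, and R = 2.
P = 2R + 4  [with R=2]  = 8
Without intervention: R = |S - Q|  [with S=4, Q=3]  = 1; P = 2R + 4  [with R=1]  = 6.
Change = 8 − 6 = 2.

2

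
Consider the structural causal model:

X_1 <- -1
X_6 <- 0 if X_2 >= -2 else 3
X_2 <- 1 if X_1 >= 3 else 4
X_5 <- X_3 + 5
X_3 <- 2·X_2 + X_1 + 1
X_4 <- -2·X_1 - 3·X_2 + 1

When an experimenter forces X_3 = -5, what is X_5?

do(X_3=-5) replaces the equation X_3 <- 2·X_2 + X_1 + 1 with the constant X_3 = -5.
X_5 = X_3 + 5  [with X_3=-5]  = 0

0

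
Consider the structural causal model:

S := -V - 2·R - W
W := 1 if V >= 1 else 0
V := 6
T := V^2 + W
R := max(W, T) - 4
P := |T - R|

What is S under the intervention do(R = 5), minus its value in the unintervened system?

56

Intervening sets R = 5 and removes its equation (R := max(W, T) - 4).
W = 1 if V >= 1 else 0  [with V=6]  = 1
S = -V - 2·R - W  [with V=6, R=5, W=1]  = -17
Without intervention: W = 1 if V >= 1 else 0  [with V=6]  = 1; T = V^2 + W  [with V=6, W=1]  = 37; R = max(W, T) - 4  [with W=1, T=37]  = 33; S = -V - 2·R - W  [with V=6, R=33, W=1]  = -73.
Change = -17 − (-73) = 56.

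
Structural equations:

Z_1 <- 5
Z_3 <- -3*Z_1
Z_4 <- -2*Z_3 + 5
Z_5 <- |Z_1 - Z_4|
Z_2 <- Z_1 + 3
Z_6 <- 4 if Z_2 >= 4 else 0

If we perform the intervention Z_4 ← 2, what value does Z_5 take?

3

Intervening sets Z_4 = 2 and removes its equation (Z_4 <- -2*Z_3 + 5).
Z_5 = |Z_1 - Z_4|  [with Z_1=5, Z_4=2]  = 3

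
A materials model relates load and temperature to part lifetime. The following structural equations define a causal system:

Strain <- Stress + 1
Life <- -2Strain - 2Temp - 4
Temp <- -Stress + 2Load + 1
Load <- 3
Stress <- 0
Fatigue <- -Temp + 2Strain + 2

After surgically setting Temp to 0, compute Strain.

1

Under do(Temp=0), the mechanism Temp <- -Stress + 2Load + 1 is discarded; Temp is fixed at 0.
Since Strain is not a descendant of the intervened variable, it is unaffected.
Strain = Stress + 1  [with Stress=0]  = 1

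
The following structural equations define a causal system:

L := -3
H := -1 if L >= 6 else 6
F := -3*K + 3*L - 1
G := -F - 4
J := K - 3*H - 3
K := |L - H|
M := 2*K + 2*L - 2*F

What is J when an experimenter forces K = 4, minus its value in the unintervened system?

The intervention breaks the incoming arrows to K: K := |L - H| no longer applies, and K = 4.
H = -1 if L >= 6 else 6  [with L=-3]  = 6
J = K - 3*H - 3  [with K=4, H=6]  = -17
Without intervention: H = -1 if L >= 6 else 6  [with L=-3]  = 6; K = |L - H|  [with L=-3, H=6]  = 9; J = K - 3*H - 3  [with K=9, H=6]  = -12.
Change = -17 − (-12) = -5.

-5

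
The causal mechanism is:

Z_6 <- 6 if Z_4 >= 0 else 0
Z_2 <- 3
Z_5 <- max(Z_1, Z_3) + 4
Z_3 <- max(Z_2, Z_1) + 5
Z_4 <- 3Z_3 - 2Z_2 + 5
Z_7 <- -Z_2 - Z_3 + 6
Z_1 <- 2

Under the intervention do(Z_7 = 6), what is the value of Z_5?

The intervention breaks the incoming arrows to Z_7: Z_7 <- -Z_2 - Z_3 + 6 no longer applies, and Z_7 = 6.
Z_5 is not downstream of the intervention, so its value is determined by the original equations.
Z_3 = max(Z_2, Z_1) + 5  [with Z_2=3, Z_1=2]  = 8
Z_5 = max(Z_1, Z_3) + 4  [with Z_1=2, Z_3=8]  = 12

12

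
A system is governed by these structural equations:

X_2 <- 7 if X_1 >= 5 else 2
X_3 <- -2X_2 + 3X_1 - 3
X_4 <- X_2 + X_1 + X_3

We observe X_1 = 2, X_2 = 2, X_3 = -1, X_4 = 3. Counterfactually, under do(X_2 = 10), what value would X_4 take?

Under do(X_2=10), the mechanism X_2 <- 7 if X_1 >= 5 else 2 is discarded; X_2 is fixed at 10.
X_3 = -2X_2 + 3X_1 - 3  [with X_2=10, X_1=2]  = -17
X_4 = X_2 + X_1 + X_3  [with X_2=10, X_1=2, X_3=-17]  = -5

-5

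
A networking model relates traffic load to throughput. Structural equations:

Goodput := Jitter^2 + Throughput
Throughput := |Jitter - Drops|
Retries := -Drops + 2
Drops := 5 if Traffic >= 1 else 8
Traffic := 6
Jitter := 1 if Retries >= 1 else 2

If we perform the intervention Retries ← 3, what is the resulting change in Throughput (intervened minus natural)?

1

do(Retries=3) replaces the equation Retries := -Drops + 2 with the constant Retries = 3.
Drops = 5 if Traffic >= 1 else 8  [with Traffic=6]  = 5
Jitter = 1 if Retries >= 1 else 2  [with Retries=3]  = 1
Throughput = |Jitter - Drops|  [with Jitter=1, Drops=5]  = 4
Without intervention: Drops = 5 if Traffic >= 1 else 8  [with Traffic=6]  = 5; Retries = -Drops + 2  [with Drops=5]  = -3; Jitter = 1 if Retries >= 1 else 2  [with Retries=-3]  = 2; Throughput = |Jitter - Drops|  [with Jitter=2, Drops=5]  = 3.
Change = 4 − 3 = 1.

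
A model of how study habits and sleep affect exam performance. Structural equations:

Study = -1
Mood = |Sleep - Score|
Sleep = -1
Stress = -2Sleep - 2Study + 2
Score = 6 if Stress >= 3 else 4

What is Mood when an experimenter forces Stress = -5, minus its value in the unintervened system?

-2

do(Stress=-5) replaces the equation Stress = -2Sleep - 2Study + 2 with the constant Stress = -5.
Score = 6 if Stress >= 3 else 4  [with Stress=-5]  = 4
Mood = |Sleep - Score|  [with Sleep=-1, Score=4]  = 5
Without intervention: Stress = -2Sleep - 2Study + 2  [with Sleep=-1, Study=-1]  = 6; Score = 6 if Stress >= 3 else 4  [with Stress=6]  = 6; Mood = |Sleep - Score|  [with Sleep=-1, Score=6]  = 7.
Change = 5 − 7 = -2.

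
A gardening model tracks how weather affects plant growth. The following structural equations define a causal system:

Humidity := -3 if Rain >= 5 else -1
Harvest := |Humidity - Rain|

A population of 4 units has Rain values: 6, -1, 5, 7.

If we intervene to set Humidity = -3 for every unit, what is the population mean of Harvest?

7.25

The intervention sets Humidity=-3 in all 4 units regardless of Rain. Recomputing Harvest per unit gives 9, 2, 8, 10; average 7.25.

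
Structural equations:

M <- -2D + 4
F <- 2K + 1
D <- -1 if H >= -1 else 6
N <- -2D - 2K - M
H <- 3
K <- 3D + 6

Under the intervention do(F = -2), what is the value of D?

-1

do(F=-2) replaces the equation F <- 2K + 1 with the constant F = -2.
D is not downstream of the intervention, so its value is determined by the original equations.
D = -1 if H >= -1 else 6  [with H=3]  = -1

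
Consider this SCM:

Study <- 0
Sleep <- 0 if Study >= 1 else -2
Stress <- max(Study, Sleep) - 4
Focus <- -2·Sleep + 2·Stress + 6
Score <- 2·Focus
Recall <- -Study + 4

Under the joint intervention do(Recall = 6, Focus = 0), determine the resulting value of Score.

0

Setting Recall = 6, Focus = 0 by intervention discards those variables' equations.
Score = 2·Focus  [with Focus=0]  = 0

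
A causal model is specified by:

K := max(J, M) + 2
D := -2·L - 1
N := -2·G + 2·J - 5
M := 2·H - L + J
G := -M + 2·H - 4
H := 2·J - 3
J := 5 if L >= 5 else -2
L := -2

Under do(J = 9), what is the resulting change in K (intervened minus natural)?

43

Under do(J=9), the mechanism J := 5 if L >= 5 else -2 is discarded; J is fixed at 9.
H = 2·J - 3  [with J=9]  = 15
M = 2·H - L + J  [with H=15, L=-2, J=9]  = 41
K = max(J, M) + 2  [with J=9, M=41]  = 43
Without intervention: J = 5 if L >= 5 else -2  [with L=-2]  = -2; H = 2·J - 3  [with J=-2]  = -7; M = 2·H - L + J  [with H=-7, L=-2, J=-2]  = -14; K = max(J, M) + 2  [with J=-2, M=-14]  = 0.
Change = 43 − 0 = 43.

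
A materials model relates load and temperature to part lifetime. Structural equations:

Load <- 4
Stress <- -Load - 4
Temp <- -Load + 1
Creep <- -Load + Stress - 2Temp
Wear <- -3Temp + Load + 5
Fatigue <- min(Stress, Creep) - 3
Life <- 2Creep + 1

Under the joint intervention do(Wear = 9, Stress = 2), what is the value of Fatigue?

-1

The joint intervention fixes Wear = 9, Stress = 2, removing each variable's own equation.
Temp = -Load + 1  [with Load=4]  = -3
Creep = -Load + Stress - 2Temp  [with Load=4, Stress=2, Temp=-3]  = 4
Fatigue = min(Stress, Creep) - 3  [with Stress=2, Creep=4]  = -1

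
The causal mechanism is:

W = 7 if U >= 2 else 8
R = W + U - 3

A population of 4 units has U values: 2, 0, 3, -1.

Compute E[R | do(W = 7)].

Every unit gets W=7 under the intervention. R values become 6, 4, 7, 3; E[R|do(W=7)] = 5.

5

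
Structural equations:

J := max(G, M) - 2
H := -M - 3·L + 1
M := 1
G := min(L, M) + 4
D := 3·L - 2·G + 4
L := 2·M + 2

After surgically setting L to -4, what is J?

Under do(L=-4), the mechanism L := 2·M + 2 is discarded; L is fixed at -4.
G = min(L, M) + 4  [with L=-4, M=1]  = 0
J = max(G, M) - 2  [with G=0, M=1]  = -1

-1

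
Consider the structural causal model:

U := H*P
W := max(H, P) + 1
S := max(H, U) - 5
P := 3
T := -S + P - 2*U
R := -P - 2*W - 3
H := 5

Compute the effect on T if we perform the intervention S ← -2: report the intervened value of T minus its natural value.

12

Intervening sets S = -2 and removes its equation (S := max(H, U) - 5).
U = H*P  [with H=5, P=3]  = 15
T = -S + P - 2*U  [with S=-2, P=3, U=15]  = -25
Without intervention: U = H*P  [with H=5, P=3]  = 15; S = max(H, U) - 5  [with H=5, U=15]  = 10; T = -S + P - 2*U  [with S=10, P=3, U=15]  = -37.
Change = -25 − (-37) = 12.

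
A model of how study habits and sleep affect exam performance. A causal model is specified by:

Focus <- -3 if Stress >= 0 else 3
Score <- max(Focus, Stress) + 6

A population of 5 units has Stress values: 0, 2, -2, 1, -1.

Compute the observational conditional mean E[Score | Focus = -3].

7

E[Score|Focus=-3] averages over only the 3 units with Focus=-3 (Stress = 0, 2, 1): Score = 6, 8, 7, mean 7.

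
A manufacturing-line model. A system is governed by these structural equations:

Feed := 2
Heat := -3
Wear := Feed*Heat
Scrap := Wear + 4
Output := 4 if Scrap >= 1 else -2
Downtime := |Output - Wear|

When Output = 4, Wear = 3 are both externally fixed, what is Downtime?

1

The joint intervention fixes Output = 4, Wear = 3, removing each variable's own equation.
Downtime = |Output - Wear|  [with Output=4, Wear=3]  = 1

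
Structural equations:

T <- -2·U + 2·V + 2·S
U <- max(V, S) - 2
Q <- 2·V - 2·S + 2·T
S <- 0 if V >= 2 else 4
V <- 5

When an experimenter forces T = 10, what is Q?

Intervening sets T = 10 and removes its equation (T <- -2·U + 2·V + 2·S).
S = 0 if V >= 2 else 4  [with V=5]  = 0
Q = 2·V - 2·S + 2·T  [with V=5, S=0, T=10]  = 30

30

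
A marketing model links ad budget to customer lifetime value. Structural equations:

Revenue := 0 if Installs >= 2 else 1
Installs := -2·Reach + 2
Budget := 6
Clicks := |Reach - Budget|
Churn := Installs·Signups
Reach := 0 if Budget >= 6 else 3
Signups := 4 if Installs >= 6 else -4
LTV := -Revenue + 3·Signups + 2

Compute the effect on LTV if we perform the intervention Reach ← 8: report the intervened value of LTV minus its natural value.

do(Reach=8) replaces the equation Reach := 0 if Budget >= 6 else 3 with the constant Reach = 8.
Installs = -2·Reach + 2  [with Reach=8]  = -14
Signups = 4 if Installs >= 6 else -4  [with Installs=-14]  = -4
Revenue = 0 if Installs >= 2 else 1  [with Installs=-14]  = 1
LTV = -Revenue + 3·Signups + 2  [with Revenue=1, Signups=-4]  = -11
Without intervention: Reach = 0 if Budget >= 6 else 3  [with Budget=6]  = 0; Installs = -2·Reach + 2  [with Reach=0]  = 2; Signups = 4 if Installs >= 6 else -4  [with Installs=2]  = -4; Revenue = 0 if Installs >= 2 else 1  [with Installs=2]  = 0; LTV = -Revenue + 3·Signups + 2  [with Revenue=0, Signups=-4]  = -10.
Change = -11 − (-10) = -1.

-1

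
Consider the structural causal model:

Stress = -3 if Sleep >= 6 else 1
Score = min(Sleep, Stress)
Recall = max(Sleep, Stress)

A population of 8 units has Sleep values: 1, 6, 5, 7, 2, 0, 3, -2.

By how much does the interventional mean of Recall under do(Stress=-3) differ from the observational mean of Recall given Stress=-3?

-3.75

Every unit gets Stress=-3 under the intervention. Recall values become 1, 6, 5, 7, 2, 0, 3, -2; E[Recall|do(Stress=-3)] = 2.75.
Observing Stress=-3 restricts to units where Stress's equation naturally yields -3: Sleep ∈ {6, 7}. In that subpopulation Recall = 6, 7, mean 6.5.
Difference = 2.75 − 6.5 = -3.75.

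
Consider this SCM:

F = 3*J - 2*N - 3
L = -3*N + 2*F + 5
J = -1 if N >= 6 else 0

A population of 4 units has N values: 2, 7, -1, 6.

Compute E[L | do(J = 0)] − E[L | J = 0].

-21

Every unit gets J=0 under the intervention. L values become -15, -50, 6, -43; E[L|do(J=0)] = -25.5.
Conditioning on J=0 selects the 2 unit(s) with N ∈ {2, -1}. Their L values: -15, 6. Mean = -4.5.
Difference = -25.5 − (-4.5) = -21.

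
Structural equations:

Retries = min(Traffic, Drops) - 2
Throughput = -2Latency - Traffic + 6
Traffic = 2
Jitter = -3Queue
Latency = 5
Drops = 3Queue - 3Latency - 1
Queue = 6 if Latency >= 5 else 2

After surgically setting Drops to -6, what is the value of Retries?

Intervening sets Drops = -6 and removes its equation (Drops = 3Queue - 3Latency - 1).
Retries = min(Traffic, Drops) - 2  [with Traffic=2, Drops=-6]  = -8

-8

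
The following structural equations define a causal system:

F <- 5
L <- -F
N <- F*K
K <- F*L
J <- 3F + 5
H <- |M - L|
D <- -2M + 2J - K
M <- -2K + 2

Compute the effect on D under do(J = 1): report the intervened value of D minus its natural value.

Intervening sets J = 1 and removes its equation (J <- 3F + 5).
L = -F  [with F=5]  = -5
K = F*L  [with F=5, L=-5]  = -25
M = -2K + 2  [with K=-25]  = 52
D = -2M + 2J - K  [with M=52, J=1, K=-25]  = -77
Without intervention: L = -F  [with F=5]  = -5; K = F*L  [with F=5, L=-5]  = -25; M = -2K + 2  [with K=-25]  = 52; J = 3F + 5  [with F=5]  = 20; D = -2M + 2J - K  [with M=52, J=20, K=-25]  = -39.
Change = -77 − (-39) = -38.

-38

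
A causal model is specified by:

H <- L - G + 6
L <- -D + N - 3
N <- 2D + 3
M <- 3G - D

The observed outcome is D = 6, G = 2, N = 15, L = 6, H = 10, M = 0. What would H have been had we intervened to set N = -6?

-11

do(N=-6) replaces the equation N <- 2D + 3 with the constant N = -6.
L = -D + N - 3  [with D=6, N=-6]  = -15
H = L - G + 6  [with L=-15, G=2]  = -11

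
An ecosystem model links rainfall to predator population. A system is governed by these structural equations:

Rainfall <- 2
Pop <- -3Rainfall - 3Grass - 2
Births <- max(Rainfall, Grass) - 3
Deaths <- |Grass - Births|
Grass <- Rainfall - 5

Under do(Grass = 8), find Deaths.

Under do(Grass=8), the mechanism Grass <- Rainfall - 5 is discarded; Grass is fixed at 8.
Births = max(Rainfall, Grass) - 3  [with Rainfall=2, Grass=8]  = 5
Deaths = |Grass - Births|  [with Grass=8, Births=5]  = 3

3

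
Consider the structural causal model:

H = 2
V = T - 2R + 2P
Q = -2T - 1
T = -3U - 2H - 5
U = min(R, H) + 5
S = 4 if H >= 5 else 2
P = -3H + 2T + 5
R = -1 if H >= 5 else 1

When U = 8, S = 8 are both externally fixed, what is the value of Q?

Setting U = 8, S = 8 by intervention discards those variables' equations.
T = -3U - 2H - 5  [with U=8, H=2]  = -33
Q = -2T - 1  [with T=-33]  = 65

65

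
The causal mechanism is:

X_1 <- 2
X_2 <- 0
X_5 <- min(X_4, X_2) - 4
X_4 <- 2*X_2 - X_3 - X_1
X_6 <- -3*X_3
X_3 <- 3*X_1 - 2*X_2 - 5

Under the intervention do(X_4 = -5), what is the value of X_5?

-9

Intervening sets X_4 = -5 and removes its equation (X_4 <- 2*X_2 - X_3 - X_1).
X_5 = min(X_4, X_2) - 4  [with X_4=-5, X_2=0]  = -9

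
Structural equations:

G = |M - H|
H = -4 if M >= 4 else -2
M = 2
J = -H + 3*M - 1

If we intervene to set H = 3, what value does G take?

1

The intervention breaks the incoming arrows to H: H = -4 if M >= 4 else -2 no longer applies, and H = 3.
G = |M - H|  [with M=2, H=3]  = 1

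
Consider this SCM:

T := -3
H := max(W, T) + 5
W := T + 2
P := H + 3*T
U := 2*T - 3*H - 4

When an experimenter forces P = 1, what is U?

-22

Intervening sets P = 1 and removes its equation (P := H + 3*T).
No directed path runs from P to U, so U keeps its natural value.
W = T + 2  [with T=-3]  = -1
H = max(W, T) + 5  [with W=-1, T=-3]  = 4
U = 2*T - 3*H - 4  [with T=-3, H=4]  = -22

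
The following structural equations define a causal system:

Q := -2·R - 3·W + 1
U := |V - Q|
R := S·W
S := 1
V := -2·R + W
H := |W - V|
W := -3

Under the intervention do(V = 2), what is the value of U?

14

The intervention breaks the incoming arrows to V: V := -2·R + W no longer applies, and V = 2.
R = S·W  [with S=1, W=-3]  = -3
Q = -2·R - 3·W + 1  [with R=-3, W=-3]  = 16
U = |V - Q|  [with V=2, Q=16]  = 14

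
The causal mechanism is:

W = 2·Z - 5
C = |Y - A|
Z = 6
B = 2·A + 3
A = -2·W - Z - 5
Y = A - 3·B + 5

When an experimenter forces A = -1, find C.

The intervention breaks the incoming arrows to A: A = -2·W - Z - 5 no longer applies, and A = -1.
B = 2·A + 3  [with A=-1]  = 1
Y = A - 3·B + 5  [with A=-1, B=1]  = 1
C = |Y - A|  [with Y=1, A=-1]  = 2

2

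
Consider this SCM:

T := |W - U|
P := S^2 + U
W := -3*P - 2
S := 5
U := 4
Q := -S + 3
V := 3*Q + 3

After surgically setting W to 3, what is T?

The intervention breaks the incoming arrows to W: W := -3*P - 2 no longer applies, and W = 3.
T = |W - U|  [with W=3, U=4]  = 1

1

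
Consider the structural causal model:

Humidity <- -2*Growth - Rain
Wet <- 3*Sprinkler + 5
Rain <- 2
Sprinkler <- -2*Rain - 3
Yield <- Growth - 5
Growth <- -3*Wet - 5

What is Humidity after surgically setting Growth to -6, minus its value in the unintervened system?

98

Intervening sets Growth = -6 and removes its equation (Growth <- -3*Wet - 5).
Humidity = -2*Growth - Rain  [with Growth=-6, Rain=2]  = 10
Without intervention: Sprinkler = -2*Rain - 3  [with Rain=2]  = -7; Wet = 3*Sprinkler + 5  [with Sprinkler=-7]  = -16; Growth = -3*Wet - 5  [with Wet=-16]  = 43; Humidity = -2*Growth - Rain  [with Growth=43, Rain=2]  = -88.
Change = 10 − (-88) = 98.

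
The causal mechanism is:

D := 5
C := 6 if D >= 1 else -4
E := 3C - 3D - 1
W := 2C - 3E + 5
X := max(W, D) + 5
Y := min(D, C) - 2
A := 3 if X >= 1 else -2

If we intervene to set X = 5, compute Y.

3

The intervention breaks the incoming arrows to X: X := max(W, D) + 5 no longer applies, and X = 5.
Since Y is not a descendant of the intervened variable, it is unaffected.
C = 6 if D >= 1 else -4  [with D=5]  = 6
Y = min(D, C) - 2  [with D=5, C=6]  = 3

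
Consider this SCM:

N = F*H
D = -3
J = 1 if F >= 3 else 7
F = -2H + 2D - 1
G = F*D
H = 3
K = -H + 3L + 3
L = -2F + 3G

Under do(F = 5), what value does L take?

do(F=5) replaces the equation F = -2H + 2D - 1 with the constant F = 5.
G = F*D  [with F=5, D=-3]  = -15
L = -2F + 3G  [with F=5, G=-15]  = -55

-55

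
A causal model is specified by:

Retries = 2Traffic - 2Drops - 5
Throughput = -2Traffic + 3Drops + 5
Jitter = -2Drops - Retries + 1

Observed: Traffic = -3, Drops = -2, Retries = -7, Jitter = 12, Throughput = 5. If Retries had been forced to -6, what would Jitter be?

The intervention breaks the incoming arrows to Retries: Retries = 2Traffic - 2Drops - 5 no longer applies, and Retries = -6.
Jitter = -2Drops - Retries + 1  [with Drops=-2, Retries=-6]  = 11

11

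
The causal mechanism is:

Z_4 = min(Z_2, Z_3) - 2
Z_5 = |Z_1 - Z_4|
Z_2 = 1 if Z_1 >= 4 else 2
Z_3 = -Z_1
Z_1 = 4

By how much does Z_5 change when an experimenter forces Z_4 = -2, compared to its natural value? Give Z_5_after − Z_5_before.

Intervening sets Z_4 = -2 and removes its equation (Z_4 = min(Z_2, Z_3) - 2).
Z_5 = |Z_1 - Z_4|  [with Z_1=4, Z_4=-2]  = 6
Without intervention: Z_2 = 1 if Z_1 >= 4 else 2  [with Z_1=4]  = 1; Z_3 = -Z_1  [with Z_1=4]  = -4; Z_4 = min(Z_2, Z_3) - 2  [with Z_2=1, Z_3=-4]  = -6; Z_5 = |Z_1 - Z_4|  [with Z_1=4, Z_4=-6]  = 10.
Change = 6 − 10 = -4.

-4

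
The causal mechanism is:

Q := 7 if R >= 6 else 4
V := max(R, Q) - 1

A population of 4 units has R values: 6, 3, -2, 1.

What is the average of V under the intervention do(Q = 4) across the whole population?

The intervention sets Q=4 in all 4 units regardless of R. Recomputing V per unit gives 5, 3, 3, 3; average 3.5.

3.5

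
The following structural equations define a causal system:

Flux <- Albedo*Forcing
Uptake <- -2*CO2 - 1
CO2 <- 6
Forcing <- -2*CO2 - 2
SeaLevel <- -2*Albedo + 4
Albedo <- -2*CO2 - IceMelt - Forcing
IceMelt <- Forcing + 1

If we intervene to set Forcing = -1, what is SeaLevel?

do(Forcing=-1) replaces the equation Forcing <- -2*CO2 - 2 with the constant Forcing = -1.
IceMelt = Forcing + 1  [with Forcing=-1]  = 0
Albedo = -2*CO2 - IceMelt - Forcing  [with CO2=6, IceMelt=0, Forcing=-1]  = -11
SeaLevel = -2*Albedo + 4  [with Albedo=-11]  = 26

26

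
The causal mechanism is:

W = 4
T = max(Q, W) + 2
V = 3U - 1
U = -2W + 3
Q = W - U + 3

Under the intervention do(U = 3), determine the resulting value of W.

Under do(U=3), the mechanism U = -2W + 3 is discarded; U is fixed at 3.
W is not downstream of the intervention, so its value is determined by the original equations.

4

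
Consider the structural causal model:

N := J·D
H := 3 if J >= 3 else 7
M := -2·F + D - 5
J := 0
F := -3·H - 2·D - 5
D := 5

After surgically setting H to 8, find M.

78

Under do(H=8), the mechanism H := 3 if J >= 3 else 7 is discarded; H is fixed at 8.
F = -3·H - 2·D - 5  [with H=8, D=5]  = -39
M = -2·F + D - 5  [with F=-39, D=5]  = 78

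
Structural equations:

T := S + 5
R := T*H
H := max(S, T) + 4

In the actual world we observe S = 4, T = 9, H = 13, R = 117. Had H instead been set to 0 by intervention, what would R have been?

The intervention breaks the incoming arrows to H: H := max(S, T) + 4 no longer applies, and H = 0.
T = S + 5  [with S=4]  = 9
R = T*H  [with T=9, H=0]  = 0

0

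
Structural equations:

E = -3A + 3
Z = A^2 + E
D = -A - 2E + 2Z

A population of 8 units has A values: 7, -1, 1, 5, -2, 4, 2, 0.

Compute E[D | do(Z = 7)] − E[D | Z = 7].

2.5

Every unit gets Z=7 under the intervention. D values become 43, 3, 13, 33, -2, 28, 18, 8; E[D|do(Z=7)] = 18.
Observing Z=7 restricts to units where Z's equation naturally yields 7: A ∈ {-1, 4}. In that subpopulation D = 3, 28, mean 15.5.
Difference = 18 − 15.5 = 2.5.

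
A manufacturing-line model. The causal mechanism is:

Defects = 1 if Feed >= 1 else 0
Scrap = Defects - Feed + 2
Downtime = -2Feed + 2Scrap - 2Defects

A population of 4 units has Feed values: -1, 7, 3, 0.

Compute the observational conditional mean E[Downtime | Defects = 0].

E[Downtime|Defects=0] averages over only the 2 units with Defects=0 (Feed = -1, 0): Downtime = 8, 4, mean 6.

6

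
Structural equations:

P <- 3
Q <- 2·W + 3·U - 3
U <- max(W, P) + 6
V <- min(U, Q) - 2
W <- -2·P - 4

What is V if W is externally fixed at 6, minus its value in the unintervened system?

8

do(W=6) replaces the equation W <- -2·P - 4 with the constant W = 6.
U = max(W, P) + 6  [with W=6, P=3]  = 12
Q = 2·W + 3·U - 3  [with W=6, U=12]  = 45
V = min(U, Q) - 2  [with U=12, Q=45]  = 10
Without intervention: W = -2·P - 4  [with P=3]  = -10; U = max(W, P) + 6  [with W=-10, P=3]  = 9; Q = 2·W + 3·U - 3  [with W=-10, U=9]  = 4; V = min(U, Q) - 2  [with U=9, Q=4]  = 2.
Change = 10 − 2 = 8.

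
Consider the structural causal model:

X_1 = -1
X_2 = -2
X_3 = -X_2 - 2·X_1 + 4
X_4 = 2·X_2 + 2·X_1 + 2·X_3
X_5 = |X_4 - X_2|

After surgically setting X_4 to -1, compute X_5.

Intervening sets X_4 = -1 and removes its equation (X_4 = 2·X_2 + 2·X_1 + 2·X_3).
X_5 = |X_4 - X_2|  [with X_4=-1, X_2=-2]  = 1

1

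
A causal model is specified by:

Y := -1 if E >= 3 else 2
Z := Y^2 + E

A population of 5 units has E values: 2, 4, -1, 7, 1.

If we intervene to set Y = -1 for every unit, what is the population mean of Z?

3.6

The intervention sets Y=-1 in all 5 units regardless of E. Recomputing Z per unit gives 3, 5, 0, 8, 2; average 3.6.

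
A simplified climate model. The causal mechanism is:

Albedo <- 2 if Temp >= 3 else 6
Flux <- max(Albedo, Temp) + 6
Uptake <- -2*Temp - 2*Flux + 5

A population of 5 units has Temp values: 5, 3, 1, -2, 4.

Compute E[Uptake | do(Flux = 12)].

Every unit gets Flux=12 under the intervention. Uptake values become -29, -25, -21, -15, -27; E[Uptake|do(Flux=12)] = -23.4.

-23.4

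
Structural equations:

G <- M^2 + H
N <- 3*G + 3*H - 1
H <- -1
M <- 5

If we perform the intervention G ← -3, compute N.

The intervention breaks the incoming arrows to G: G <- M^2 + H no longer applies, and G = -3.
N = 3*G + 3*H - 1  [with G=-3, H=-1]  = -13

-13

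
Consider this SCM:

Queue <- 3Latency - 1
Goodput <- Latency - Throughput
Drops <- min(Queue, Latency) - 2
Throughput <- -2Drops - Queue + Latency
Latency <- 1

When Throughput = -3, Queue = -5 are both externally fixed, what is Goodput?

4

The joint intervention fixes Throughput = -3, Queue = -5, removing each variable's own equation.
Goodput = Latency - Throughput  [with Latency=1, Throughput=-3]  = 4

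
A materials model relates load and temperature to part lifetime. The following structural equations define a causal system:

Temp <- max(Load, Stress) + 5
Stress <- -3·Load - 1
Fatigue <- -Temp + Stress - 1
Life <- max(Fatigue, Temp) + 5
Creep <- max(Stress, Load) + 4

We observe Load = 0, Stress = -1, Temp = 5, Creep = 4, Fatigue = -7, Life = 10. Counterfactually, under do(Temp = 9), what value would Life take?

The intervention breaks the incoming arrows to Temp: Temp <- max(Load, Stress) + 5 no longer applies, and Temp = 9.
Stress = -3·Load - 1  [with Load=0]  = -1
Fatigue = -Temp + Stress - 1  [with Temp=9, Stress=-1]  = -11
Life = max(Fatigue, Temp) + 5  [with Fatigue=-11, Temp=9]  = 14

14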